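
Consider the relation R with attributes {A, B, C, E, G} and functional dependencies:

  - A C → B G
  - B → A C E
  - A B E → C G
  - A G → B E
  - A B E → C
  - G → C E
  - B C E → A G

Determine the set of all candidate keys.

{B}⁺: B→ACE adds A, C, E; ABE→CG adds G → {A, B, C, E, G}.
{A, C}⁺: AC→BG adds B, G; B→ACE adds E → {A, B, C, E, G}.
{A, G}⁺: AG→BE adds B, E; ABE→C adds C → {A, B, C, E, G}.

B; AC; AG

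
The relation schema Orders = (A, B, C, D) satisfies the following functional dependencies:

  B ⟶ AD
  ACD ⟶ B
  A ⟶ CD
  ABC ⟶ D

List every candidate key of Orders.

{A}, {B}

{A}⁺: A→CD adds C, D; ACD→B adds B → {A, B, C, D}.
{B}⁺: B→AD adds A, D; A→CD adds C → {A, B, C, D}.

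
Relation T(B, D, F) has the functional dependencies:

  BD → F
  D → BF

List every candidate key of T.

{D}

Attribute D never appears on the right-hand side of any dependency, so D must belong to every candidate key.
{D}⁺ = {B, D, F}, which is all of the schema, so {D} is the only candidate key.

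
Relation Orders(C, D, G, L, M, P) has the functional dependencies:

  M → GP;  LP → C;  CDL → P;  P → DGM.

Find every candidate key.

{L, M}; {L, P}; {C, D, L}

Attribute L never appears on the right-hand side of any dependency, so L must belong to every candidate key.
{L}⁺ = {L}, which is not all of the schema, so we must add further attributes.
{L, M}⁺: M→GP adds G, P; LP→C adds C; P→DGM adds D → {C, D, G, L, M, P}. Minimal: {M}⁺ = {D, G, M, P}; {L}⁺ = {L} — none reach the full schema.
{L, P}⁺: LP→C adds C; P→DGM adds D, G, M → {C, D, G, L, M, P}. Minimal: {P}⁺ = {D, G, M, P}; {L}⁺ = {L} — none reach the full schema.
{C, D, L}⁺: CDL→P adds P; P→DGM adds G, M → {C, D, G, L, M, P}. Minimal: {D, L}⁺ = {D, L}; {C, L}⁺ = {C, L}; {C, D}⁺ = {C, D} — none reach the full schema.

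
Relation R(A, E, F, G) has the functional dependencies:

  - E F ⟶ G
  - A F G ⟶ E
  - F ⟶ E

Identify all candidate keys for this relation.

(A, F)

Attributes A, F never appear on any right-hand side, so every candidate key must contain {A, F}.
{A, F}⁺ = {A, E, F, G}, which is all of the schema, so {A, F} is the only candidate key.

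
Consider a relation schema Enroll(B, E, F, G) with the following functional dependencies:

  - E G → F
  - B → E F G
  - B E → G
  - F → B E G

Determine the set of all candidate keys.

{B}⁺: B→EFG adds E, F, G → {B, E, F, G}.
{F}⁺: F→BEG adds B, E, G → {B, E, F, G}.
{E, G}⁺: EG→F adds F; F→BEG adds B → {B, E, F, G}.

B, F, EG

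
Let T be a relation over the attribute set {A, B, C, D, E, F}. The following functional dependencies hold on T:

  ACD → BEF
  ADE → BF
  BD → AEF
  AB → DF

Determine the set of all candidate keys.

Attribute C never appears on the right-hand side of any dependency, so C must belong to every candidate key.
{C}⁺ = {C}, which is not all of the schema, so we must add further attributes.
{A, B, C}⁺: AB→DF adds D, F; ACD→BEF adds E → {A, B, C, D, E, F}.
{A, C, D}⁺: ACD→BEF adds B, E, F → {A, B, C, D, E, F}.
{B, C, D}⁺: BD→AEF adds A, E, F → {A, B, C, D, E, F}.

{A, B, C}; {A, C, D}; {B, C, D}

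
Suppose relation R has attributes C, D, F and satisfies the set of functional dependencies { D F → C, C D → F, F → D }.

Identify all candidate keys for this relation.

{F}⁺: F→D adds D; DF→C adds C → {C, D, F}.
{C, D}⁺: CD→F adds F → {C, D, F}. Minimal: {D}⁺ = {D}; {C}⁺ = {C} — none reach the full schema.

{F}, {C, D}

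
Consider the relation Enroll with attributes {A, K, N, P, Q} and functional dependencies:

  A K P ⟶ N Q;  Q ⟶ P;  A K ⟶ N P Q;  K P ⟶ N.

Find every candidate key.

Attributes A, K never appear on any right-hand side, so every candidate key must contain {A, K}.
{A, K}⁺ = {A, K, N, P, Q}, which is all of the schema, so {A, K} is the only candidate key.

AK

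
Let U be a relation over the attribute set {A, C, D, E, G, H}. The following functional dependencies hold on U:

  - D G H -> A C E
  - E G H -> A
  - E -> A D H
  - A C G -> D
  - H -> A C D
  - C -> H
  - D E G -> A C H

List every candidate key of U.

CG, EG, GH

Attribute G never appears on the right-hand side of any dependency, so G must belong to every candidate key.
{G}⁺ = {G}, which is not all of the schema, so we must add further attributes.
{C, G}⁺: C→H adds H; H→ACD adds A, D; DGH→ACE adds E → {A, C, D, E, G, H}. Minimal: {G}⁺ = {G}; {C}⁺ = {A, C, D, H} — none reach the full schema.
{E, G}⁺: E→ADH adds A, D, H; H→ACD adds C → {A, C, D, E, G, H}. Minimal: {G}⁺ = {G}; {E}⁺ = {A, C, D, E, H} — none reach the full schema.
{G, H}⁺: H→ACD adds A, C, D; DGH→ACE adds E → {A, C, D, E, G, H}. Minimal: {H}⁺ = {A, C, D, H}; {G}⁺ = {G} — none reach the full schema.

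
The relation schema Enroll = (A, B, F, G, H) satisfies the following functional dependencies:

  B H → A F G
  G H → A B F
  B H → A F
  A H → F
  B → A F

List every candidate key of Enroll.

BH, GH

Attribute H never appears on the right-hand side of any dependency, so H must belong to every candidate key.
{H}⁺ = {H}, which is not all of the schema, so we must add further attributes.
{B, H}⁺: BH→AFG adds A, F, G → {A, B, F, G, H}.
{G, H}⁺: GH→ABF adds A, B, F → {A, B, F, G, H}.
Any other superkey contains one of these as a subset, so there are no further candidate keys.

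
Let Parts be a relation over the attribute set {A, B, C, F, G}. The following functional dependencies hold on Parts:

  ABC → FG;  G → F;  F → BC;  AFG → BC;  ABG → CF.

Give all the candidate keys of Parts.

Attribute A never appears on the right-hand side of any dependency, so A must belong to every candidate key.
{A}⁺ = {A}, which is not all of the schema, so we must add further attributes.
{A, F}⁺: F→BC adds B, C; ABC→FG adds G → {A, B, C, F, G}. Minimal: {F}⁺ = {B, C, F}; {A}⁺ = {A} — none reach the full schema.
{A, G}⁺: G→F adds F; F→BC adds B, C → {A, B, C, F, G}. Minimal: {G}⁺ = {B, C, F, G}; {A}⁺ = {A} — none reach the full schema.
{A, B, C}⁺: ABC→FG adds F, G → {A, B, C, F, G}. Minimal: {B, C}⁺ = {B, C}; {A, C}⁺ = {A, C}; {A, B}⁺ = {A, B} — none reach the full schema.
Any other superkey contains one of these as a subset, so there are no further candidate keys.

{A, F}; {A, G}; {A, B, C}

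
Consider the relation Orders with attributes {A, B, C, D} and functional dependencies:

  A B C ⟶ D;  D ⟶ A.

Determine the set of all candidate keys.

{A, B, C}, {B, C, D}

Attributes B, C never appear on any right-hand side, so every candidate key must contain {B, C}.
{B, C}⁺ = {B, C}, which is not all of the schema, so we must add further attributes.
{A, B, C}⁺: ABC→D adds D → {A, B, C, D}. Minimal: {B, C}⁺ = {B, C}; {A, C}⁺ = {A, C}; {A, B}⁺ = {A, B} — none reach the full schema.
{B, C, D}⁺: D→A adds A → {A, B, C, D}. Minimal: {C, D}⁺ = {A, C, D}; {B, D}⁺ = {A, B, D}; {B, C}⁺ = {B, C} — none reach the full schema.
Any other superkey contains one of these as a subset, so there are no further candidate keys.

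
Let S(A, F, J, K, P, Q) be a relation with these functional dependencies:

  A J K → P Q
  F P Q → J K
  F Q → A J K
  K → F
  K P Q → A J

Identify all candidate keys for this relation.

{F, Q}⁺: FQ→AJK adds A, J, K; AJK→PQ adds P → {A, F, J, K, P, Q}. Minimal: {Q}⁺ = {Q}; {F}⁺ = {F} — none reach the full schema.
{K, Q}⁺: K→F adds F; FQ→AJK adds A, J; AJK→PQ adds P → {A, F, J, K, P, Q}. Minimal: {Q}⁺ = {Q}; {K}⁺ = {F, K} — none reach the full schema.
{A, J, K}⁺: AJK→PQ adds P, Q; K→F adds F → {A, F, J, K, P, Q}. Minimal: {J, K}⁺ = {F, J, K}; {A, K}⁺ = {A, F, K}; {A, J}⁺ = {A, J} — none reach the full schema.
Any other superkey contains one of these as a subset, so there are no further candidate keys.

(F, Q); (K, Q); (A, J, K)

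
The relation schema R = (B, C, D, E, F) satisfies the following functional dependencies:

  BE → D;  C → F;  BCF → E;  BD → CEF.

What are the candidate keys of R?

{B, C}⁺: C→F adds F; BCF→E adds E; BE→D adds D → {B, C, D, E, F}. Minimal: {C}⁺ = {C, F}; {B}⁺ = {B} — none reach the full schema.
{B, D}⁺: BD→CEF adds C, E, F → {B, C, D, E, F}. Minimal: {D}⁺ = {D}; {B}⁺ = {B} — none reach the full schema.
{B, E}⁺: BE→D adds D; BD→CEF adds C, F → {B, C, D, E, F}. Minimal: {E}⁺ = {E}; {B}⁺ = {B} — none reach the full schema.

(B, C), (B, D), (B, E)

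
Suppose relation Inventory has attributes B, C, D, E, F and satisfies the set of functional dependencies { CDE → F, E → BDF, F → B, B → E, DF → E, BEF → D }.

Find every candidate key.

Attribute C never appears on the right-hand side of any dependency, so C must belong to every candidate key.
{C}⁺ = {C}, which is not all of the schema, so we must add further attributes.
{B, C}⁺: B→E adds E; E→BDF adds D, F → {B, C, D, E, F}. Minimal: {C}⁺ = {C}; {B}⁺ = {B, D, E, F} — none reach the full schema.
{C, E}⁺: E→BDF adds B, D, F → {B, C, D, E, F}. Minimal: {E}⁺ = {B, D, E, F}; {C}⁺ = {C} — none reach the full schema.
{C, F}⁺: F→B adds B; B→E adds E; BEF→D adds D → {B, C, D, E, F}. Minimal: {F}⁺ = {B, D, E, F}; {C}⁺ = {C} — none reach the full schema.

BC, CE, CF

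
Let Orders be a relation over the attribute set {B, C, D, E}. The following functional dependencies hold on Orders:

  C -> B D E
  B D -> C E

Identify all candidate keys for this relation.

(C); (B, D)

{C}⁺: C→BDE adds B, D, E → {B, C, D, E}.
{B, D}⁺: BD→CE adds C, E → {B, C, D, E}. Minimal: {D}⁺ = {D}; {B}⁺ = {B} — none reach the full schema.
Any other superkey contains one of these as a subset, so there are no further candidate keys.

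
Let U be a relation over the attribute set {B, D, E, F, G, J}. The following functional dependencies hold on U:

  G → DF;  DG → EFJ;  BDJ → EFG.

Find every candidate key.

Attribute B never appears on the right-hand side of any dependency, so B must belong to every candidate key.
{B}⁺ = {B}, which is not all of the schema, so we must add further attributes.
{B, G}⁺: G→DF adds D, F; DG→EFJ adds E, J → {B, D, E, F, G, J}. Minimal: {G}⁺ = {D, E, F, G, J}; {B}⁺ = {B} — none reach the full schema.
{B, D, J}⁺: BDJ→EFG adds E, F, G → {B, D, E, F, G, J}. Minimal: {D, J}⁺ = {D, J}; {B, J}⁺ = {B, J}; {B, D}⁺ = {B, D} — none reach the full schema.
Any other superkey contains one of these as a subset, so there are no further candidate keys.

(B, G), (B, D, J)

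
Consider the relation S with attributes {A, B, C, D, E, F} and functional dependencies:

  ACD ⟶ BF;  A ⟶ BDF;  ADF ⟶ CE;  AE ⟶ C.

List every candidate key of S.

{A}

Attribute A never appears on the right-hand side of any dependency, so A must belong to every candidate key.
{A}⁺ = {A, B, C, D, E, F}, which is all of the schema, so {A} is the only candidate key.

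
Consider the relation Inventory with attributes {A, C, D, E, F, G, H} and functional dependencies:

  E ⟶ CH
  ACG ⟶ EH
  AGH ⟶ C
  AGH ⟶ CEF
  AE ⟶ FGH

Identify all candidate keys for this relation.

ADE, ACDG, ADGH

Attributes A, D never appear on any right-hand side, so every candidate key must contain {A, D}.
{A, D}⁺ = {A, D}, which is not all of the schema, so we must add further attributes.
{A, D, E}⁺: E→CH adds C, H; AE→FGH adds F, G → {A, C, D, E, F, G, H}. Minimal: {D, E}⁺ = {C, D, E, H}; {A, E}⁺ = {A, C, E, F, G, H}; {A, D}⁺ = {A, D} — none reach the full schema.
{A, C, D, G}⁺: ACG→EH adds E, H; AGH→CEF adds F → {A, C, D, E, F, G, H}. Minimal: {C, D, G}⁺ = {C, D, G}; {A, D, G}⁺ = {A, D, G}; {A, C, G}⁺ = {A, C, E, F, G, H}; … — none reach the full schema.
{A, D, G, H}⁺: AGH→C adds C; AGH→CEF adds E, F → {A, C, D, E, F, G, H}. Minimal: {D, G, H}⁺ = {D, G, H}; {A, G, H}⁺ = {A, C, E, F, G, H}; {A, D, H}⁺ = {A, D, H}; … — none reach the full schema.
Any other superkey contains one of these as a subset, so there are no further candidate keys.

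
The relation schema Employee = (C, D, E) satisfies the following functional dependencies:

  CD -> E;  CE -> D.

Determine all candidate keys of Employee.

{C, D}; {C, E}

Attribute C never appears on the right-hand side of any dependency, so C must belong to every candidate key.
{C}⁺ = {C}, which is not all of the schema, so we must add further attributes.
{C, D}⁺: CD→E adds E → {C, D, E}. Minimal: {D}⁺ = {D}; {C}⁺ = {C} — none reach the full schema.
{C, E}⁺: CE→D adds D → {C, D, E}. Minimal: {E}⁺ = {E}; {C}⁺ = {C} — none reach the full schema.
Any other superkey contains one of these as a subset, so there are no further candidate keys.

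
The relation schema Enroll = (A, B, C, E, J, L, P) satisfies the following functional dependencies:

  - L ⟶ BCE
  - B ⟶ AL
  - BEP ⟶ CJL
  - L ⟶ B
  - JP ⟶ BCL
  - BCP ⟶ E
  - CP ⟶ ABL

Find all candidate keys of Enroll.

Attribute P never appears on the right-hand side of any dependency, so P must belong to every candidate key.
{P}⁺ = {P}, which is not all of the schema, so we must add further attributes.
{B, P}⁺: B→AL adds A, L; L→BCE adds C, E; BEP→CJL adds J → {A, B, C, E, J, L, P}. Minimal: {P}⁺ = {P}; {B}⁺ = {A, B, C, E, L} — none reach the full schema.
{C, P}⁺: CP→ABL adds A, B, L; L→BCE adds E; BEP→CJL adds J → {A, B, C, E, J, L, P}. Minimal: {P}⁺ = {P}; {C}⁺ = {C} — none reach the full schema.
{J, P}⁺: JP→BCL adds B, C, L; BCP→E adds E; CP→ABL adds A → {A, B, C, E, J, L, P}. Minimal: {P}⁺ = {P}; {J}⁺ = {J} — none reach the full schema.
{L, P}⁺: L→BCE adds B, C, E; B→AL adds A; BEP→CJL adds J → {A, B, C, E, J, L, P}. Minimal: {P}⁺ = {P}; {L}⁺ = {A, B, C, E, L} — none reach the full schema.
Any other superkey contains one of these as a subset, so there are no further candidate keys.

(B, P); (C, P); (J, P); (L, P)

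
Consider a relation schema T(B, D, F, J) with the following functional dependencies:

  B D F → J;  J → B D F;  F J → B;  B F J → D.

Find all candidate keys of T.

{J}⁺: J→BDF adds B, D, F → {B, D, F, J}.
{B, D, F}⁺: BDF→J adds J → {B, D, F, J}. Minimal: {D, F}⁺ = {D, F}; {B, F}⁺ = {B, F}; {B, D}⁺ = {B, D} — none reach the full schema.
Any other superkey contains one of these as a subset, so there are no further candidate keys.

{J}; {B, D, F}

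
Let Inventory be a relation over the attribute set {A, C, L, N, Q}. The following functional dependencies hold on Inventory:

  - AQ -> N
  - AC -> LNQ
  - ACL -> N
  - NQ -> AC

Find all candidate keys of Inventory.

{A, C}⁺: AC→LNQ adds L, N, Q → {A, C, L, N, Q}. Minimal: {C}⁺ = {C}; {A}⁺ = {A} — none reach the full schema.
{A, Q}⁺: AQ→N adds N; NQ→AC adds C; AC→LNQ adds L → {A, C, L, N, Q}. Minimal: {Q}⁺ = {Q}; {A}⁺ = {A} — none reach the full schema.
{N, Q}⁺: NQ→AC adds A, C; AC→LNQ adds L → {A, C, L, N, Q}. Minimal: {Q}⁺ = {Q}; {N}⁺ = {N} — none reach the full schema.

{A, C}; {A, Q}; {N, Q}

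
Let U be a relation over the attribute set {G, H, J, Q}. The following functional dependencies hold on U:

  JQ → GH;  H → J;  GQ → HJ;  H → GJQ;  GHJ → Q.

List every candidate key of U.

{H}⁺: H→J adds J; H→GJQ adds G, Q → {G, H, J, Q}.
{G, Q}⁺: GQ→HJ adds H, J → {G, H, J, Q}.
{J, Q}⁺: JQ→GH adds G, H → {G, H, J, Q}.

{H}, {G, Q}, {J, Q}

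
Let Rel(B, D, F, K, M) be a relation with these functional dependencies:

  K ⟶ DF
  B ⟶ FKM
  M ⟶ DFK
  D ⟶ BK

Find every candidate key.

{B}; {D}; {K}; {M}

{B}⁺: B→FKM adds F, K, M; M→DFK adds D → {B, D, F, K, M}.
{D}⁺: D→BK adds B, K; K→DF adds F; B→FKM adds M → {B, D, F, K, M}.
{K}⁺: K→DF adds D, F; D→BK adds B; B→FKM adds M → {B, D, F, K, M}.
{M}⁺: M→DFK adds D, F, K; D→BK adds B → {B, D, F, K, M}.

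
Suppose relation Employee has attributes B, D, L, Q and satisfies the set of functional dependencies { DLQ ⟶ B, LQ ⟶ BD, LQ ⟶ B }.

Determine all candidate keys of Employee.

Attributes L, Q never appear on any right-hand side, so every candidate key must contain {L, Q}.
{L, Q}⁺ = {B, D, L, Q}, which is all of the schema, so {L, Q} is the only candidate key.

{L, Q}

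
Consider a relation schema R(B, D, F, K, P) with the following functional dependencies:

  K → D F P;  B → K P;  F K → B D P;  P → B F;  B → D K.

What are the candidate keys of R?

{B}; {K}; {P}

{B}⁺: B→KP adds K, P; P→BF adds F; B→DK adds D → {B, D, F, K, P}.
{K}⁺: K→DFP adds D, F, P; FK→BDP adds B → {B, D, F, K, P}.
{P}⁺: P→BF adds B, F; B→DK adds D, K → {B, D, F, K, P}.
Any other superkey contains one of these as a subset, so there are no further candidate keys.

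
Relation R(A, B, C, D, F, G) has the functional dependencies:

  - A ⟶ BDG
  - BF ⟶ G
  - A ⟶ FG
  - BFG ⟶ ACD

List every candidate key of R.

{A}⁺: A→BDG adds B, D, G; A→FG adds F; BFG→ACD adds C → {A, B, C, D, F, G}.
{B, F}⁺: BF→G adds G; BFG→ACD adds A, C, D → {A, B, C, D, F, G}. Minimal: {F}⁺ = {F}; {B}⁺ = {B} — none reach the full schema.
Any other superkey contains one of these as a subset, so there are no further candidate keys.

{A}; {B, F}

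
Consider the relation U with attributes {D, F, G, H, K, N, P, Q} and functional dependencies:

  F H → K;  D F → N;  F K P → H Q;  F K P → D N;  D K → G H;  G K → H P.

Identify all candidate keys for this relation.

Attribute F never appears on the right-hand side of any dependency, so F must belong to every candidate key.
{F}⁺ = {F}, which is not all of the schema, so we must add further attributes.
{D, F, H}⁺: FH→K adds K; DF→N adds N; DK→GH adds G; GK→HP adds P; FKP→HQ adds Q → {D, F, G, H, K, N, P, Q}. Minimal: {F, H}⁺ = {F, H, K}; {D, H}⁺ = {D, H}; {D, F}⁺ = {D, F, N} — none reach the full schema.
{D, F, K}⁺: DF→N adds N; DK→GH adds G, H; GK→HP adds P; FKP→HQ adds Q → {D, F, G, H, K, N, P, Q}. Minimal: {F, K}⁺ = {F, K}; {D, K}⁺ = {D, G, H, K, P}; {D, F}⁺ = {D, F, N} — none reach the full schema.
{F, G, H}⁺: FH→K adds K; GK→HP adds P; FKP→HQ adds Q; FKP→DN adds D, N → {D, F, G, H, K, N, P, Q}. Minimal: {G, H}⁺ = {G, H}; {F, H}⁺ = {F, H, K}; {F, G}⁺ = {F, G} — none reach the full schema.
{F, G, K}⁺: GK→HP adds H, P; FKP→HQ adds Q; FKP→DN adds D, N → {D, F, G, H, K, N, P, Q}. Minimal: {G, K}⁺ = {G, H, K, P}; {F, K}⁺ = {F, K}; {F, G}⁺ = {F, G} — none reach the full schema.
{F, H, P}⁺: FH→K adds K; FKP→HQ adds Q; FKP→DN adds D, N; DK→GH adds G → {D, F, G, H, K, N, P, Q}. Minimal: {H, P}⁺ = {H, P}; {F, P}⁺ = {F, P}; {F, H}⁺ = {F, H, K} — none reach the full schema.
{F, K, P}⁺: FKP→HQ adds H, Q; FKP→DN adds D, N; DK→GH adds G → {D, F, G, H, K, N, P, Q}. Minimal: {K, P}⁺ = {K, P}; {F, P}⁺ = {F, P}; {F, K}⁺ = {F, K} — none reach the full schema.
Any other superkey contains one of these as a subset, so there are no further candidate keys.

{D, F, H}; {D, F, K}; {F, G, H}; {F, G, K}; {F, H, P}; {F, K, P}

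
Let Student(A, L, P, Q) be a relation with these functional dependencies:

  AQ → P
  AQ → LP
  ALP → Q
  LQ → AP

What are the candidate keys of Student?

{A, Q}⁺: AQ→P adds P; AQ→LP adds L → {A, L, P, Q}.
{L, Q}⁺: LQ→AP adds A, P → {A, L, P, Q}.
{A, L, P}⁺: ALP→Q adds Q → {A, L, P, Q}.

{A, Q}, {L, Q}, {A, L, P}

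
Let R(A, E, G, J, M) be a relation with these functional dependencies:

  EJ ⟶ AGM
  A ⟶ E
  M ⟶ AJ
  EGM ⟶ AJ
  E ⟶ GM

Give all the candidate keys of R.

{A}⁺: A→E adds E; E→GM adds G, M; M→AJ adds J → {A, E, G, J, M}.
{E}⁺: E→GM adds G, M; M→AJ adds A, J → {A, E, G, J, M}.
{M}⁺: M→AJ adds A, J; A→E adds E; E→GM adds G → {A, E, G, J, M}.
Any other superkey contains one of these as a subset, so there are no further candidate keys.

A, E, M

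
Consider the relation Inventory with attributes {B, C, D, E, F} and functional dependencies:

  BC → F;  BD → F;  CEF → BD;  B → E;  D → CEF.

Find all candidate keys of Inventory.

D, BC, CEF

{D}⁺: D→CEF adds C, E, F; CEF→BD adds B → {B, C, D, E, F}.
{B, C}⁺: BC→F adds F; B→E adds E; CEF→BD adds D → {B, C, D, E, F}. Minimal: {C}⁺ = {C}; {B}⁺ = {B, E} — none reach the full schema.
{C, E, F}⁺: CEF→BD adds B, D → {B, C, D, E, F}. Minimal: {E, F}⁺ = {E, F}; {C, F}⁺ = {C, F}; {C, E}⁺ = {C, E} — none reach the full schema.
Any other superkey contains one of these as a subset, so there are no further candidate keys.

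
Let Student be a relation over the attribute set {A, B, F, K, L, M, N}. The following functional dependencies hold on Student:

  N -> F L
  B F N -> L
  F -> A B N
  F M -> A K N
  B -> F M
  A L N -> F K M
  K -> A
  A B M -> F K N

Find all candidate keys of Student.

{B}, {F}, {N}

{B}⁺: B→FM adds F, M; F→ABN adds A, N; FM→AKN adds K; N→FL adds L → {A, B, F, K, L, M, N}.
{F}⁺: F→ABN adds A, B, N; B→FM adds M; ABM→FKN adds K; N→FL adds L → {A, B, F, K, L, M, N}.
{N}⁺: N→FL adds F, L; F→ABN adds A, B; B→FM adds M; ALN→FKM adds K → {A, B, F, K, L, M, N}.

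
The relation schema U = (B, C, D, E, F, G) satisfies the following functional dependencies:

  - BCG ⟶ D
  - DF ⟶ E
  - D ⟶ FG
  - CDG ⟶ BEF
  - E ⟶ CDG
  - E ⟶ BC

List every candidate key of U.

{D}⁺: D→FG adds F, G; DF→E adds E; E→CDG adds C; E→BC adds B → {B, C, D, E, F, G}.
{E}⁺: E→CDG adds C, D, G; E→BC adds B; D→FG adds F → {B, C, D, E, F, G}.
{B, C, G}⁺: BCG→D adds D; D→FG adds F; CDG→BEF adds E → {B, C, D, E, F, G}. Minimal: {C, G}⁺ = {C, G}; {B, G}⁺ = {B, G}; {B, C}⁺ = {B, C} — none reach the full schema.
Any other superkey contains one of these as a subset, so there are no further candidate keys.

{D}, {E}, {B, C, G}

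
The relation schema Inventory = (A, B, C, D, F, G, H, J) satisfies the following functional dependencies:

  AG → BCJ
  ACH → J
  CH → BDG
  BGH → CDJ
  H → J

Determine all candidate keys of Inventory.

{A, C, F, H}, {A, F, G, H}

Attributes A, F, H never appear on any right-hand side, so every candidate key must contain {A, F, H}.
{A, F, H}⁺ = {A, F, H, J}, which is not all of the schema, so we must add further attributes.
{A, C, F, H}⁺: ACH→J adds J; CH→BDG adds B, D, G → {A, B, C, D, F, G, H, J}.
{A, F, G, H}⁺: AG→BCJ adds B, C, J; CH→BDG adds D → {A, B, C, D, F, G, H, J}.
Any other superkey contains one of these as a subset, so there are no further candidate keys.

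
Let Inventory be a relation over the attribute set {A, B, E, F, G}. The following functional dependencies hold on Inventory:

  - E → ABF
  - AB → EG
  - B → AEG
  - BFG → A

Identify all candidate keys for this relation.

{B}, {E}

{B}⁺: B→AEG adds A, E, G; E→ABF adds F → {A, B, E, F, G}.
{E}⁺: E→ABF adds A, B, F; AB→EG adds G → {A, B, E, F, G}.
Any other superkey contains one of these as a subset, so there are no further candidate keys.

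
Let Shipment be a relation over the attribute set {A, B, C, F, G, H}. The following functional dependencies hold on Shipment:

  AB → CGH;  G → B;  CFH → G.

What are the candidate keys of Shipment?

(A, B, F); (A, F, G); (A, C, F, H)

{A, B, F}⁺: AB→CGH adds C, G, H → {A, B, C, F, G, H}. Minimal: {B, F}⁺ = {B, F}; {A, F}⁺ = {A, F}; {A, B}⁺ = {A, B, C, G, H} — none reach the full schema.
{A, F, G}⁺: G→B adds B; AB→CGH adds C, H → {A, B, C, F, G, H}. Minimal: {F, G}⁺ = {B, F, G}; {A, G}⁺ = {A, B, C, G, H}; {A, F}⁺ = {A, F} — none reach the full schema.
{A, C, F, H}⁺: CFH→G adds G; G→B adds B → {A, B, C, F, G, H}. Minimal: {C, F, H}⁺ = {B, C, F, G, H}; {A, F, H}⁺ = {A, F, H}; {A, C, H}⁺ = {A, C, H}; … — none reach the full schema.
Any other superkey contains one of these as a subset, so there are no further candidate keys.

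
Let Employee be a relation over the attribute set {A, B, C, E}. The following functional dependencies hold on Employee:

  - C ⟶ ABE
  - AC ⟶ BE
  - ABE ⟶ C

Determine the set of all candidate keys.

{C}⁺: C→ABE adds A, B, E → {A, B, C, E}.
{A, B, E}⁺: ABE→C adds C → {A, B, C, E}. Minimal: {B, E}⁺ = {B, E}; {A, E}⁺ = {A, E}; {A, B}⁺ = {A, B} — none reach the full schema.

(C); (A, B, E)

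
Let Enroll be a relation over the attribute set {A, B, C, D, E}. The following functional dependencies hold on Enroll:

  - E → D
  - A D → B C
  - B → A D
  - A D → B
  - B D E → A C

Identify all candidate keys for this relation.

Attribute E never appears on the right-hand side of any dependency, so E must belong to every candidate key.
{E}⁺ = {D, E}, which is not all of the schema, so we must add further attributes.
{A, E}⁺: E→D adds D; AD→BC adds B, C → {A, B, C, D, E}.
{B, E}⁺: E→D adds D; B→AD adds A; BDE→AC adds C → {A, B, C, D, E}.
Any other superkey contains one of these as a subset, so there are no further candidate keys.

{A, E}, {B, E}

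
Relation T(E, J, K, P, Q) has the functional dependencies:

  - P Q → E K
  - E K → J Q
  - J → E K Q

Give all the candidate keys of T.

Attribute P never appears on the right-hand side of any dependency, so P must belong to every candidate key.
{P}⁺ = {P}, which is not all of the schema, so we must add further attributes.
{J, P}⁺: J→EKQ adds E, K, Q → {E, J, K, P, Q}.
{P, Q}⁺: PQ→EK adds E, K; EK→JQ adds J → {E, J, K, P, Q}.
{E, K, P}⁺: EK→JQ adds J, Q → {E, J, K, P, Q}.

(J, P), (P, Q), (E, K, P)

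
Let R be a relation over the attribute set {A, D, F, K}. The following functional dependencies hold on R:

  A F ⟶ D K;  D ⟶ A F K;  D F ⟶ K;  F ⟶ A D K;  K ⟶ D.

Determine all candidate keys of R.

{D}, {F}, {K}

{D}⁺: D→AFK adds A, F, K → {A, D, F, K}.
{F}⁺: F→ADK adds A, D, K → {A, D, F, K}.
{K}⁺: K→D adds D; D→AFK adds A, F → {A, D, F, K}.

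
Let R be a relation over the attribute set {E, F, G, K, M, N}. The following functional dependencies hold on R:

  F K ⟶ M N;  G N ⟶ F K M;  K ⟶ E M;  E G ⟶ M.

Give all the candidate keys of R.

GN, FGK

Attribute G never appears on the right-hand side of any dependency, so G must belong to every candidate key.
{G}⁺ = {G}, which is not all of the schema, so we must add further attributes.
{G, N}⁺: GN→FKM adds F, K, M; K→EM adds E → {E, F, G, K, M, N}. Minimal: {N}⁺ = {N}; {G}⁺ = {G} — none reach the full schema.
{F, G, K}⁺: FK→MN adds M, N; K→EM adds E → {E, F, G, K, M, N}. Minimal: {G, K}⁺ = {E, G, K, M}; {F, K}⁺ = {E, F, K, M, N}; {F, G}⁺ = {F, G} — none reach the full schema.
Any other superkey contains one of these as a subset, so there are no further candidate keys.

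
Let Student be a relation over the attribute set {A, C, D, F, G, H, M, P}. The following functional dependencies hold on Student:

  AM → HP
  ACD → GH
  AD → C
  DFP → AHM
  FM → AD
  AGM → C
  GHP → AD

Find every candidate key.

{F, M}⁺: FM→AD adds A, D; AM→HP adds H, P; AD→C adds C; ACD→GH adds G → {A, C, D, F, G, H, M, P}. Minimal: {M}⁺ = {M}; {F}⁺ = {F} — none reach the full schema.
{D, F, P}⁺: DFP→AHM adds A, H, M; AD→C adds C; ACD→GH adds G → {A, C, D, F, G, H, M, P}. Minimal: {F, P}⁺ = {F, P}; {D, P}⁺ = {D, P}; {D, F}⁺ = {D, F} — none reach the full schema.
{F, G, H, P}⁺: GHP→AD adds A, D; AD→C adds C; DFP→AHM adds M → {A, C, D, F, G, H, M, P}. Minimal: {G, H, P}⁺ = {A, C, D, G, H, P}; {F, H, P}⁺ = {F, H, P}; {F, G, P}⁺ = {F, G, P}; … — none reach the full schema.

{F, M}; {D, F, P}; {F, G, H, P}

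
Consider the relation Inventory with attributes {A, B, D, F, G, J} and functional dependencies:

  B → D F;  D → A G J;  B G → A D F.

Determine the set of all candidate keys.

{B}

{B}⁺: B→DF adds D, F; D→AGJ adds A, G, J → {A, B, D, F, G, J}.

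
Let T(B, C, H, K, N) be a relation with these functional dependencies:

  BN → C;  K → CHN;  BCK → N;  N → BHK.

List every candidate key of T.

(K), (N)

{K}⁺: K→CHN adds C, H, N; N→BHK adds B → {B, C, H, K, N}.
{N}⁺: N→BHK adds B, H, K; BN→C adds C → {B, C, H, K, N}.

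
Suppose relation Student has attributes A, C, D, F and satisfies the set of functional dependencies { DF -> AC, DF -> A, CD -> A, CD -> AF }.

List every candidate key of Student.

Attribute D never appears on the right-hand side of any dependency, so D must belong to every candidate key.
{D}⁺ = {D}, which is not all of the schema, so we must add further attributes.
{C, D}⁺: CD→A adds A; CD→AF adds F → {A, C, D, F}. Minimal: {D}⁺ = {D}; {C}⁺ = {C} — none reach the full schema.
{D, F}⁺: DF→AC adds A, C → {A, C, D, F}. Minimal: {F}⁺ = {F}; {D}⁺ = {D} — none reach the full schema.
Any other superkey contains one of these as a subset, so there are no further candidate keys.

{C, D}; {D, F}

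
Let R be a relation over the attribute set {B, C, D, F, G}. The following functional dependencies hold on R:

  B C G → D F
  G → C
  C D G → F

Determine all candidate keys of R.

{B, G}

Attributes B, G never appear on any right-hand side, so every candidate key must contain {B, G}.
{B, G}⁺ = {B, C, D, F, G}, which is all of the schema, so {B, G} is the only candidate key.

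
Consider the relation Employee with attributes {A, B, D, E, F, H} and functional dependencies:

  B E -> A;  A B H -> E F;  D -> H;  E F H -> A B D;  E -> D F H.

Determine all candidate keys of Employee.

{E}, {A, B, D}, {A, B, H}

{E}⁺: E→DFH adds D, F, H; EFH→ABD adds A, B → {A, B, D, E, F, H}.
{A, B, D}⁺: D→H adds H; ABH→EF adds E, F → {A, B, D, E, F, H}. Minimal: {B, D}⁺ = {B, D, H}; {A, D}⁺ = {A, D, H}; {A, B}⁺ = {A, B} — none reach the full schema.
{A, B, H}⁺: ABH→EF adds E, F; EFH→ABD adds D → {A, B, D, E, F, H}. Minimal: {B, H}⁺ = {B, H}; {A, H}⁺ = {A, H}; {A, B}⁺ = {A, B} — none reach the full schema.
Any other superkey contains one of these as a subset, so there are no further candidate keys.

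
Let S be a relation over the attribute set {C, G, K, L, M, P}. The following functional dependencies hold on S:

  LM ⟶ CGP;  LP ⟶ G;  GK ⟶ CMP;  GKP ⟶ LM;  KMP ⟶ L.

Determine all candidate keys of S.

(G, K), (K, L, M), (K, L, P), (K, M, P)

Attribute K never appears on the right-hand side of any dependency, so K must belong to every candidate key.
{K}⁺ = {K}, which is not all of the schema, so we must add further attributes.
{G, K}⁺: GK→CMP adds C, M, P; GKP→LM adds L → {C, G, K, L, M, P}. Minimal: {K}⁺ = {K}; {G}⁺ = {G} — none reach the full schema.
{K, L, M}⁺: LM→CGP adds C, G, P → {C, G, K, L, M, P}. Minimal: {L, M}⁺ = {C, G, L, M, P}; {K, M}⁺ = {K, M}; {K, L}⁺ = {K, L} — none reach the full schema.
{K, L, P}⁺: LP→G adds G; GK→CMP adds C, M → {C, G, K, L, M, P}. Minimal: {L, P}⁺ = {G, L, P}; {K, P}⁺ = {K, P}; {K, L}⁺ = {K, L} — none reach the full schema.
{K, M, P}⁺: KMP→L adds L; LM→CGP adds C, G → {C, G, K, L, M, P}. Minimal: {M, P}⁺ = {M, P}; {K, P}⁺ = {K, P}; {K, M}⁺ = {K, M} — none reach the full schema.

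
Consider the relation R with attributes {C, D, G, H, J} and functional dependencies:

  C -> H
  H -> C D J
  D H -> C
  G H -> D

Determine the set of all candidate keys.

(C, G), (G, H)

Attribute G never appears on the right-hand side of any dependency, so G must belong to every candidate key.
{G}⁺ = {G}, which is not all of the schema, so we must add further attributes.
{C, G}⁺: C→H adds H; H→CDJ adds D, J → {C, D, G, H, J}. Minimal: {G}⁺ = {G}; {C}⁺ = {C, D, H, J} — none reach the full schema.
{G, H}⁺: H→CDJ adds C, D, J → {C, D, G, H, J}. Minimal: {H}⁺ = {C, D, H, J}; {G}⁺ = {G} — none reach the full schema.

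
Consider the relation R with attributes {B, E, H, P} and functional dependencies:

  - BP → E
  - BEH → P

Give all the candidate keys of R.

{B, E, H}, {B, H, P}

{B, E, H}⁺: BEH→P adds P → {B, E, H, P}. Minimal: {E, H}⁺ = {E, H}; {B, H}⁺ = {B, H}; {B, E}⁺ = {B, E} — none reach the full schema.
{B, H, P}⁺: BP→E adds E → {B, E, H, P}. Minimal: {H, P}⁺ = {H, P}; {B, P}⁺ = {B, E, P}; {B, H}⁺ = {B, H} — none reach the full schema.
Any other superkey contains one of these as a subset, so there are no further candidate keys.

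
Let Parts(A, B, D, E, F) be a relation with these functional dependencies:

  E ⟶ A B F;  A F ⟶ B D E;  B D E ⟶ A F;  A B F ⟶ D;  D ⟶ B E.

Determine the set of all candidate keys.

{D}⁺: D→BE adds B, E; E→ABF adds A, F → {A, B, D, E, F}.
{E}⁺: E→ABF adds A, B, F; AF→BDE adds D → {A, B, D, E, F}.
{A, F}⁺: AF→BDE adds B, D, E → {A, B, D, E, F}.

{D}, {E}, {A, F}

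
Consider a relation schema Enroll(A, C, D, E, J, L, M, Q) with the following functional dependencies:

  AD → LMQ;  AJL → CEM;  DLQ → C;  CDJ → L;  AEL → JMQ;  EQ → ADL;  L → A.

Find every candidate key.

{E, L}⁺: L→A adds A; AEL→JMQ adds J, M, Q; EQ→ADL adds D; AJL→CEM adds C → {A, C, D, E, J, L, M, Q}.
{E, Q}⁺: EQ→ADL adds A, D, L; AD→LMQ adds M; DLQ→C adds C; AEL→JMQ adds J → {A, C, D, E, J, L, M, Q}.
{J, L}⁺: L→A adds A; AJL→CEM adds C, E, M; AEL→JMQ adds Q; EQ→ADL adds D → {A, C, D, E, J, L, M, Q}.
{A, D, E}⁺: AD→LMQ adds L, M, Q; DLQ→C adds C; AEL→JMQ adds J → {A, C, D, E, J, L, M, Q}.
{A, D, J}⁺: AD→LMQ adds L, M, Q; AJL→CEM adds C, E → {A, C, D, E, J, L, M, Q}.
{C, D, J}⁺: CDJ→L adds L; L→A adds A; AD→LMQ adds M, Q; AJL→CEM adds E → {A, C, D, E, J, L, M, Q}.

(E, L), (E, Q), (J, L), (A, D, E), (A, D, J), (C, D, J)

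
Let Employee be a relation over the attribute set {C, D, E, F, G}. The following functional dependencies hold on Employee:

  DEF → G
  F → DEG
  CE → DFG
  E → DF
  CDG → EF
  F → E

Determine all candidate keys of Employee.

Attribute C never appears on the right-hand side of any dependency, so C must belong to every candidate key.
{C}⁺ = {C}, which is not all of the schema, so we must add further attributes.
{C, E}⁺: CE→DFG adds D, F, G → {C, D, E, F, G}. Minimal: {E}⁺ = {D, E, F, G}; {C}⁺ = {C} — none reach the full schema.
{C, F}⁺: F→DEG adds D, E, G → {C, D, E, F, G}. Minimal: {F}⁺ = {D, E, F, G}; {C}⁺ = {C} — none reach the full schema.
{C, D, G}⁺: CDG→EF adds E, F → {C, D, E, F, G}. Minimal: {D, G}⁺ = {D, G}; {C, G}⁺ = {C, G}; {C, D}⁺ = {C, D} — none reach the full schema.
Any other superkey contains one of these as a subset, so there are no further candidate keys.

(C, E), (C, F), (C, D, G)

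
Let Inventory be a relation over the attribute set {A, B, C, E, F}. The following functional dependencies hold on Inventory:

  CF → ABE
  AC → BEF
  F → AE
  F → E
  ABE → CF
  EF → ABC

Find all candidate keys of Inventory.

{F}⁺: F→AE adds A, E; EF→ABC adds B, C → {A, B, C, E, F}.
{A, C}⁺: AC→BEF adds B, E, F → {A, B, C, E, F}. Minimal: {C}⁺ = {C}; {A}⁺ = {A} — none reach the full schema.
{A, B, E}⁺: ABE→CF adds C, F → {A, B, C, E, F}. Minimal: {B, E}⁺ = {B, E}; {A, E}⁺ = {A, E}; {A, B}⁺ = {A, B} — none reach the full schema.
Any other superkey contains one of these as a subset, so there are no further candidate keys.

{F}, {A, C}, {A, B, E}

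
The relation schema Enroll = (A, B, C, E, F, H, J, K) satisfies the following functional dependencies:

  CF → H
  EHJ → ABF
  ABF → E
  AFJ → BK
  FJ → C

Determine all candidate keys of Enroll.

{A, F, J}, {E, F, J}, {E, H, J}

Attribute J never appears on the right-hand side of any dependency, so J must belong to every candidate key.
{J}⁺ = {J}, which is not all of the schema, so we must add further attributes.
{A, F, J}⁺: AFJ→BK adds B, K; FJ→C adds C; CF→H adds H; ABF→E adds E → {A, B, C, E, F, H, J, K}. Minimal: {F, J}⁺ = {C, F, H, J}; {A, J}⁺ = {A, J}; {A, F}⁺ = {A, F} — none reach the full schema.
{E, F, J}⁺: FJ→C adds C; CF→H adds H; EHJ→ABF adds A, B; AFJ→BK adds K → {A, B, C, E, F, H, J, K}. Minimal: {F, J}⁺ = {C, F, H, J}; {E, J}⁺ = {E, J}; {E, F}⁺ = {E, F} — none reach the full schema.
{E, H, J}⁺: EHJ→ABF adds A, B, F; AFJ→BK adds K; FJ→C adds C → {A, B, C, E, F, H, J, K}. Minimal: {H, J}⁺ = {H, J}; {E, J}⁺ = {E, J}; {E, H}⁺ = {E, H} — none reach the full schema.
Any other superkey contains one of these as a subset, so there are no further candidate keys.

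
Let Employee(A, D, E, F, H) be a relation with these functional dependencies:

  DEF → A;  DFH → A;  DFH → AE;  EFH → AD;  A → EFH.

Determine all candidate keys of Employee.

{A}, {D, E, F}, {D, F, H}, {E, F, H}

{A}⁺: A→EFH adds E, F, H; EFH→AD adds D → {A, D, E, F, H}.
{D, E, F}⁺: DEF→A adds A; A→EFH adds H → {A, D, E, F, H}. Minimal: {E, F}⁺ = {E, F}; {D, F}⁺ = {D, F}; {D, E}⁺ = {D, E} — none reach the full schema.
{D, F, H}⁺: DFH→A adds A; DFH→AE adds E → {A, D, E, F, H}. Minimal: {F, H}⁺ = {F, H}; {D, H}⁺ = {D, H}; {D, F}⁺ = {D, F} — none reach the full schema.
{E, F, H}⁺: EFH→AD adds A, D → {A, D, E, F, H}. Minimal: {F, H}⁺ = {F, H}; {E, H}⁺ = {E, H}; {E, F}⁺ = {E, F} — none reach the full schema.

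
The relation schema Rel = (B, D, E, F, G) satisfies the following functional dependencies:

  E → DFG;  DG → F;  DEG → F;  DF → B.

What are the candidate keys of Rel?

Attribute E never appears on the right-hand side of any dependency, so E must belong to every candidate key.
{E}⁺ = {B, D, E, F, G}, which is all of the schema, so {E} is the only candidate key.

{E}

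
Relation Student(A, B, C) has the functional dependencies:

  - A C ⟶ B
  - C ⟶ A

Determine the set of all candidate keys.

C

Attribute C never appears on the right-hand side of any dependency, so C must belong to every candidate key.
{C}⁺ = {A, B, C}, which is all of the schema, so {C} is the only candidate key.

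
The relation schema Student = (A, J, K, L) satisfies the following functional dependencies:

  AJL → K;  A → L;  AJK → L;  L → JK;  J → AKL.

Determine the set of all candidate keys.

{A}⁺: A→L adds L; L→JK adds J, K → {A, J, K, L}.
{J}⁺: J→AKL adds A, K, L → {A, J, K, L}.
{L}⁺: L→JK adds J, K; J→AKL adds A → {A, J, K, L}.
Any other superkey contains one of these as a subset, so there are no further candidate keys.

{A}, {J}, {L}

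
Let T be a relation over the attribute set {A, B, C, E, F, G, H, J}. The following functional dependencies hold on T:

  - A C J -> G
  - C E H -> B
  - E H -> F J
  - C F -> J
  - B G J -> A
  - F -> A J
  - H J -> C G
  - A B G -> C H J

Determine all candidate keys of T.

(E, H), (A, B, E, G), (B, C, E, F), (B, E, F, G), (B, E, G, J), (A, B, C, E, J)

Attribute E never appears on the right-hand side of any dependency, so E must belong to every candidate key.
{E}⁺ = {E}, which is not all of the schema, so we must add further attributes.
{E, H}⁺: EH→FJ adds F, J; F→AJ adds A; HJ→CG adds C, G; CEH→B adds B → {A, B, C, E, F, G, H, J}. Minimal: {H}⁺ = {H}; {E}⁺ = {E} — none reach the full schema.
{A, B, E, G}⁺: ABG→CHJ adds C, H, J; EH→FJ adds F → {A, B, C, E, F, G, H, J}. Minimal: {B, E, G}⁺ = {B, E, G}; {A, E, G}⁺ = {A, E, G}; {A, B, G}⁺ = {A, B, C, G, H, J}; … — none reach the full schema.
{B, C, E, F}⁺: CF→J adds J; F→AJ adds A; ACJ→G adds G; ABG→CHJ adds H → {A, B, C, E, F, G, H, J}. Minimal: {C, E, F}⁺ = {A, C, E, F, G, J}; {B, E, F}⁺ = {A, B, E, F, J}; {B, C, F}⁺ = {A, B, C, F, G, H, J}; … — none reach the full schema.
{B, E, F, G}⁺: F→AJ adds A, J; ABG→CHJ adds C, H → {A, B, C, E, F, G, H, J}. Minimal: {E, F, G}⁺ = {A, E, F, G, J}; {B, F, G}⁺ = {A, B, C, F, G, H, J}; {B, E, G}⁺ = {B, E, G}; … — none reach the full schema.
{B, E, G, J}⁺: BGJ→A adds A; ABG→CHJ adds C, H; EH→FJ adds F → {A, B, C, E, F, G, H, J}. Minimal: {E, G, J}⁺ = {E, G, J}; {B, G, J}⁺ = {A, B, C, G, H, J}; {B, E, J}⁺ = {B, E, J}; … — none reach the full schema.
{A, B, C, E, J}⁺: ACJ→G adds G; ABG→CHJ adds H; EH→FJ adds F → {A, B, C, E, F, G, H, J}. Minimal: {B, C, E, J}⁺ = {B, C, E, J}; {A, C, E, J}⁺ = {A, C, E, G, J}; {A, B, E, J}⁺ = {A, B, E, J}; … — none reach the full schema.
Any other superkey contains one of these as a subset, so there are no further candidate keys.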